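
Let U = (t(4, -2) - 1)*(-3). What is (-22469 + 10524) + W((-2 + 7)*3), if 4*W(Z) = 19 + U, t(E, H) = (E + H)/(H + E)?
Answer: -47761/4 ≈ -11940.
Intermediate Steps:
t(E, H) = 1 (t(E, H) = (E + H)/(E + H) = 1)
U = 0 (U = (1 - 1)*(-3) = 0*(-3) = 0)
W(Z) = 19/4 (W(Z) = (19 + 0)/4 = (1/4)*19 = 19/4)
(-22469 + 10524) + W((-2 + 7)*3) = (-22469 + 10524) + 19/4 = -11945 + 19/4 = -47761/4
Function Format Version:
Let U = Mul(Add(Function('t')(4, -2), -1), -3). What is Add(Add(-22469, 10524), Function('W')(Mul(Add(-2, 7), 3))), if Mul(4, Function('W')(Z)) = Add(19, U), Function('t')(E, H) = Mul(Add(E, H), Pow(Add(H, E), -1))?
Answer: Rational(-47761, 4) ≈ -11940.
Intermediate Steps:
Function('t')(E, H) = 1 (Function('t')(E, H) = Mul(Add(E, H), Pow(Add(E, H), -1)) = 1)
U = 0 (U = Mul(Add(1, -1), -3) = Mul(0, -3) = 0)
Function('W')(Z) = Rational(19, 4) (Function('W')(Z) = Mul(Rational(1, 4), Add(19, 0)) = Mul(Rational(1, 4), 19) = Rational(19, 4))
Add(Add(-22469, 10524), Function('W')(Mul(Add(-2, 7), 3))) = Add(Add(-22469, 10524), Rational(19, 4)) = Add(-11945, Rational(19, 4)) = Rational(-47761, 4)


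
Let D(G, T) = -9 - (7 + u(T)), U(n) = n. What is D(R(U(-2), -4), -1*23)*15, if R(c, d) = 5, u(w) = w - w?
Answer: -240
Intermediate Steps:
u(w) = 0
D(G, T) = -16 (D(G, T) = -9 - (7 + 0) = -9 - 1*7 = -9 - 7 = -16)
D(R(U(-2), -4), -1*23)*15 = -16*15 = -240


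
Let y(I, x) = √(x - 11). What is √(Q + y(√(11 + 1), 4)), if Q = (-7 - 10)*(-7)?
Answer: √(119 + I*√7) ≈ 10.909 + 0.1213*I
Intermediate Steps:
y(I, x) = √(-11 + x)
Q = 119 (Q = -17*(-7) = 119)
√(Q + y(√(11 + 1), 4)) = √(119 + √(-11 + 4)) = √(119 + √(-7)) = √(119 + I*√7)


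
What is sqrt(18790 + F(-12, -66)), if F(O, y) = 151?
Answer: sqrt(18941) ≈ 137.63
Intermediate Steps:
sqrt(18790 + F(-12, -66)) = sqrt(18790 + 151) = sqrt(18941)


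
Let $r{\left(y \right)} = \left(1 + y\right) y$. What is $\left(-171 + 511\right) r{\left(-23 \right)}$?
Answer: $172040$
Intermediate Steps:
$r{\left(y \right)} = y \left(1 + y\right)$
$\left(-171 + 511\right) r{\left(-23 \right)} = \left(-171 + 511\right) \left(- 23 \left(1 - 23\right)\right) = 340 \left(\left(-23\right) \left(-22\right)\right) = 340 \cdot 506 = 172040$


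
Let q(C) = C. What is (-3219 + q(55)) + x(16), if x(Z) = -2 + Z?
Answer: -3150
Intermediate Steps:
(-3219 + q(55)) + x(16) = (-3219 + 55) + (-2 + 16) = -3164 + 14 = -3150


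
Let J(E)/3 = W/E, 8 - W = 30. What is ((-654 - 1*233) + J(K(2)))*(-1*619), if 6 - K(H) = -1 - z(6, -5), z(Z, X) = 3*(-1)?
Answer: 1118533/2 ≈ 5.5927e+5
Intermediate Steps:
z(Z, X) = -3
W = -22 (W = 8 - 1*30 = 8 - 30 = -22)
K(H) = 4 (K(H) = 6 - (-1 - 1*(-3)) = 6 - (-1 + 3) = 6 - 1*2 = 6 - 2 = 4)
J(E) = -66/E (J(E) = 3*(-22/E) = -66/E)
((-654 - 1*233) + J(K(2)))*(-1*619) = ((-654 - 1*233) - 66/4)*(-1*619) = ((-654 - 233) - 66*¼)*(-619) = (-887 - 33/2)*(-619) = -1807/2*(-619) = 1118533/2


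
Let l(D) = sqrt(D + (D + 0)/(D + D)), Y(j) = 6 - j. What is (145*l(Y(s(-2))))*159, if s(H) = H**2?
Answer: 23055*sqrt(10)/2 ≈ 36453.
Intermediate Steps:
l(D) = sqrt(1/2 + D) (l(D) = sqrt(D + D/((2*D))) = sqrt(D + D*(1/(2*D))) = sqrt(D + 1/2) = sqrt(1/2 + D))
(145*l(Y(s(-2))))*159 = (145*(sqrt(2 + 4*(6 - 1*(-2)**2))/2))*159 = (145*(sqrt(2 + 4*(6 - 1*4))/2))*159 = (145*(sqrt(2 + 4*(6 - 4))/2))*159 = (145*(sqrt(2 + 4*2)/2))*159 = (145*(sqrt(2 + 8)/2))*159 = (145*(sqrt(10)/2))*159 = (145*sqrt(10)/2)*159 = 23055*sqrt(10)/2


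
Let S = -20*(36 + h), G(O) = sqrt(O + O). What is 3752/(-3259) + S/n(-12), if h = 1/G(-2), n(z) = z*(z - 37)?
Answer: -379388/159691 + 5*I/294 ≈ -2.3758 + 0.017007*I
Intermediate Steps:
n(z) = z*(-37 + z)
G(O) = sqrt(2)*sqrt(O) (G(O) = sqrt(2*O) = sqrt(2)*sqrt(O))
h = -I/2 (h = 1/(sqrt(2)*sqrt(-2)) = 1/(sqrt(2)*(I*sqrt(2))) = 1/(2*I) = -I/2 ≈ -0.5*I)
S = -720 + 10*I (S = -20*(36 - I/2) = -720 + 10*I ≈ -720.0 + 10.0*I)
3752/(-3259) + S/n(-12) = 3752/(-3259) + (-720 + 10*I)/((-12*(-37 - 12))) = 3752*(-1/3259) + (-720 + 10*I)/((-12*(-49))) = -3752/3259 + (-720 + 10*I)/588 = -3752/3259 + (-720 + 10*I)*(1/588) = -3752/3259 + (-60/49 + 5*I/294) = -379388/159691 + 5*I/294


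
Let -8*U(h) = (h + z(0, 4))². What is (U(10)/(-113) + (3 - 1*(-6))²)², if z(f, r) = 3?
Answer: 5386532449/817216 ≈ 6591.3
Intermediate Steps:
U(h) = -(3 + h)²/8 (U(h) = -(h + 3)²/8 = -(3 + h)²/8)
(U(10)/(-113) + (3 - 1*(-6))²)² = (-(3 + 10)²/8/(-113) + (3 - 1*(-6))²)² = (-⅛*13²*(-1/113) + (3 + 6)²)² = (-⅛*169*(-1/113) + 9²)² = (-169/8*(-1/113) + 81)² = (169/904 + 81)² = (73393/904)² = 5386532449/817216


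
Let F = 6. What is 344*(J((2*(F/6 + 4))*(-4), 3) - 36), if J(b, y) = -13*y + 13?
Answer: -21328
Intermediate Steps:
J(b, y) = 13 - 13*y
344*(J((2*(F/6 + 4))*(-4), 3) - 36) = 344*((13 - 13*3) - 36) = 344*((13 - 39) - 36) = 344*(-26 - 36) = 344*(-62) = -21328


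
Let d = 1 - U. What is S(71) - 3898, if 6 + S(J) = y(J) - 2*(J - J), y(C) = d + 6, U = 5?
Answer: -3902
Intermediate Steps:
d = -4 (d = 1 - 1*5 = 1 - 5 = -4)
y(C) = 2 (y(C) = -4 + 6 = 2)
S(J) = -4 (S(J) = -6 + (2 - 2*(J - J)) = -6 + (2 - 2*0) = -6 + (2 + 0) = -6 + 2 = -4)
S(71) - 3898 = -4 - 3898 = -3902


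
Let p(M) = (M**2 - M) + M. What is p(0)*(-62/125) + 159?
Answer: 159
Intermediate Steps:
p(M) = M**2
p(0)*(-62/125) + 159 = 0**2*(-62/125) + 159 = 0*(-62*1/125) + 159 = 0*(-62/125) + 159 = 0 + 159 = 159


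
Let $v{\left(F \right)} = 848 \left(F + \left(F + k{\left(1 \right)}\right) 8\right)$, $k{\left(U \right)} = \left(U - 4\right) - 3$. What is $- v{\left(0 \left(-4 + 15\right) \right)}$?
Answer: $40704$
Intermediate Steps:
$k{\left(U \right)} = -7 + U$ ($k{\left(U \right)} = \left(-4 + U\right) - 3 = -7 + U$)
$v{\left(F \right)} = -40704 + 7632 F$ ($v{\left(F \right)} = 848 \left(F + \left(F + \left(-7 + 1\right)\right) 8\right) = 848 \left(F + \left(F - 6\right) 8\right) = 848 \left(F + \left(-6 + F\right) 8\right) = 848 \left(F + \left(-48 + 8 F\right)\right) = 848 \left(-48 + 9 F\right) = -40704 + 7632 F$)
$- v{\left(0 \left(-4 + 15\right) \right)} = - (-40704 + 7632 \cdot 0 \left(-4 + 15\right)) = - (-40704 + 7632 \cdot 0 \cdot 11) = - (-40704 + 7632 \cdot 0) = - (-40704 + 0) = \left(-1\right) \left(-40704\right) = 40704$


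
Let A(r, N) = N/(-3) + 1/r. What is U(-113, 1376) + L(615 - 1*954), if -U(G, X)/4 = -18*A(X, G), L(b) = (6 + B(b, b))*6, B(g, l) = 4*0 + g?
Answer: 122817/172 ≈ 714.05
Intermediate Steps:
B(g, l) = g (B(g, l) = 0 + g = g)
L(b) = 36 + 6*b (L(b) = (6 + b)*6 = 36 + 6*b)
A(r, N) = 1/r - N/3 (A(r, N) = N*(-1/3) + 1/r = -N/3 + 1/r = 1/r - N/3)
U(G, X) = -24*G + 72/X (U(G, X) = -(-72)*(1/X - G/3) = -4*(-18/X + 6*G) = -24*G + 72/X)
U(-113, 1376) + L(615 - 1*954) = (-24*(-113) + 72/1376) + (36 + 6*(615 - 1*954)) = (2712 + 72*(1/1376)) + (36 + 6*(615 - 954)) = (2712 + 9/172) + (36 + 6*(-339)) = 466473/172 + (36 - 2034) = 466473/172 - 1998 = 122817/172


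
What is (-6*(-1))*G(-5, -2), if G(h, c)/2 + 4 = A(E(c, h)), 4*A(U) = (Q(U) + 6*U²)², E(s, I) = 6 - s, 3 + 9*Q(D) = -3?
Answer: 1322356/3 ≈ 4.4079e+5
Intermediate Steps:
Q(D) = -⅔ (Q(D) = -⅓ + (⅑)*(-3) = -⅓ - ⅓ = -⅔)
A(U) = (-⅔ + 6*U²)²/4
G(h, c) = -8 + 2*(-1 + 9*(6 - c)²)²/9 (G(h, c) = -8 + 2*((-1 + 9*(6 - c)²)²/9) = -8 + 2*(-1 + 9*(6 - c)²)²/9)
(-6*(-1))*G(-5, -2) = (-6*(-1))*(-8 + 2*(-1 + 9*(-6 - 2)²)²/9) = 6*(-8 + 2*(-1 + 9*(-8)²)²/9) = 6*(-8 + 2*(-1 + 9*64)²/9) = 6*(-8 + 2*(-1 + 576)²/9) = 6*(-8 + (2/9)*575²) = 6*(-8 + (2/9)*330625) = 6*(-8 + 661250/9) = 6*(661178/9) = 1322356/3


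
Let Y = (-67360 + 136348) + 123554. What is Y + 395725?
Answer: 588267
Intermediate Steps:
Y = 192542 (Y = 68988 + 123554 = 192542)
Y + 395725 = 192542 + 395725 = 588267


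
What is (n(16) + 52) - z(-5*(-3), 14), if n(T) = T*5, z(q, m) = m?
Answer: 118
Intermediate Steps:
n(T) = 5*T
(n(16) + 52) - z(-5*(-3), 14) = (5*16 + 52) - 1*14 = (80 + 52) - 14 = 132 - 14 = 118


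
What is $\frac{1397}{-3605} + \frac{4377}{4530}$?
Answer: $\frac{126009}{217742} \approx 0.57871$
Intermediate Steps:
$\frac{1397}{-3605} + \frac{4377}{4530} = 1397 \left(- \frac{1}{3605}\right) + 4377 \cdot \frac{1}{4530} = - \frac{1397}{3605} + \frac{1459}{1510} = \frac{126009}{217742}$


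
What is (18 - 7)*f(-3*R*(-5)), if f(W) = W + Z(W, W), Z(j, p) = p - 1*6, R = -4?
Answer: -1386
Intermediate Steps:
Z(j, p) = -6 + p (Z(j, p) = p - 6 = -6 + p)
f(W) = -6 + 2*W (f(W) = W + (-6 + W) = -6 + 2*W)
(18 - 7)*f(-3*R*(-5)) = (18 - 7)*(-6 + 2*(-3*(-4)*(-5))) = 11*(-6 + 2*(12*(-5))) = 11*(-6 + 2*(-60)) = 11*(-6 - 120) = 11*(-126) = -1386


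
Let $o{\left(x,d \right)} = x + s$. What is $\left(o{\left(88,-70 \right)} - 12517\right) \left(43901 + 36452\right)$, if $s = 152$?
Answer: $-986493781$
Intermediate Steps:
$o{\left(x,d \right)} = 152 + x$ ($o{\left(x,d \right)} = x + 152 = 152 + x$)
$\left(o{\left(88,-70 \right)} - 12517\right) \left(43901 + 36452\right) = \left(\left(152 + 88\right) - 12517\right) \left(43901 + 36452\right) = \left(240 - 12517\right) 80353 = \left(-12277\right) 80353 = -986493781$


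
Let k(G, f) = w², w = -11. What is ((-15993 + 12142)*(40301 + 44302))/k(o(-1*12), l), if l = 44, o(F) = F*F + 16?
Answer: -325806153/121 ≈ -2.6926e+6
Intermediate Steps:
o(F) = 16 + F² (o(F) = F² + 16 = 16 + F²)
k(G, f) = 121 (k(G, f) = (-11)² = 121)
((-15993 + 12142)*(40301 + 44302))/k(o(-1*12), l) = ((-15993 + 12142)*(40301 + 44302))/121 = -3851*84603*(1/121) = -325806153*1/121 = -325806153/121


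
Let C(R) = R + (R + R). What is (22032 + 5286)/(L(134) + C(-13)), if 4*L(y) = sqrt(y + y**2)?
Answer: -947024/347 - 18212*sqrt(2010)/347 ≈ -5082.2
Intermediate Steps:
C(R) = 3*R (C(R) = R + 2*R = 3*R)
L(y) = sqrt(y + y**2)/4
(22032 + 5286)/(L(134) + C(-13)) = (22032 + 5286)/(sqrt(134*(1 + 134))/4 + 3*(-13)) = 27318/(sqrt(134*135)/4 - 39) = 27318/(sqrt(18090)/4 - 39) = 27318/((3*sqrt(2010))/4 - 39) = 27318/(3*sqrt(2010)/4 - 39) = 27318/(-39 + 3*sqrt(2010)/4)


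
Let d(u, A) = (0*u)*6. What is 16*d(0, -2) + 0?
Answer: 0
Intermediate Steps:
d(u, A) = 0 (d(u, A) = 0*6 = 0)
16*d(0, -2) + 0 = 16*0 + 0 = 0 + 0 = 0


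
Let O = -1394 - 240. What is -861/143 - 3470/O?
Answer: -455332/116831 ≈ -3.8974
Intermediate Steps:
O = -1634
-861/143 - 3470/O = -861/143 - 3470/(-1634) = -861*1/143 - 3470*(-1/1634) = -861/143 + 1735/817 = -455332/116831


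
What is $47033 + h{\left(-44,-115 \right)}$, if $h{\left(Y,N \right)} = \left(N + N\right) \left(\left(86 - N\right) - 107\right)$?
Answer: $25413$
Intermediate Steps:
$h{\left(Y,N \right)} = 2 N \left(-21 - N\right)$
$47033 + h{\left(-44,-115 \right)} = 47033 - - 230 \left(21 - 115\right) = 47033 - \left(-230\right) \left(-94\right) = 47033 - 21620 = 25413$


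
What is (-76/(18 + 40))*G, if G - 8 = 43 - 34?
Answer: -646/29 ≈ -22.276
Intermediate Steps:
G = 17 (G = 8 + (43 - 34) = 8 + 9 = 17)
(-76/(18 + 40))*G = -76/(18 + 40)*17 = -76/58*17 = -76*1/58*17 = -38/29*17 = -646/29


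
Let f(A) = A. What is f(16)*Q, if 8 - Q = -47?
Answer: 880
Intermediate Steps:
Q = 55 (Q = 8 - 1*(-47) = 8 + 47 = 55)
f(16)*Q = 16*55 = 880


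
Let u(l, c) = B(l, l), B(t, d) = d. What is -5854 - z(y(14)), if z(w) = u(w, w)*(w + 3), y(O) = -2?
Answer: -5852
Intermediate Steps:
u(l, c) = l
z(w) = w*(3 + w) (z(w) = w*(w + 3) = w*(3 + w))
-5854 - z(y(14)) = -5854 - (-2)*(3 - 2) = -5854 - (-2) = -5854 - 1*(-2) = -5854 + 2 = -5852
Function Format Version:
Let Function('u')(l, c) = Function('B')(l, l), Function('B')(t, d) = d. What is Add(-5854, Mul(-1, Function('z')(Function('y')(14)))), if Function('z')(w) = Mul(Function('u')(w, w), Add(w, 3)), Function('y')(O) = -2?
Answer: -5852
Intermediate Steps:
Function('u')(l, c) = l
Function('z')(w) = Mul(w, Add(3, w)) (Function('z')(w) = Mul(w, Add(w, 3)) = Mul(w, Add(3, w)))
Add(-5854, Mul(-1, Function('z')(Function('y')(14)))) = Add(-5854, Mul(-1, Mul(-2, Add(3, -2)))) = Add(-5854, Mul(-1, Mul(-2, 1))) = Add(-5854, Mul(-1, -2)) = Add(-5854, 2) = -5852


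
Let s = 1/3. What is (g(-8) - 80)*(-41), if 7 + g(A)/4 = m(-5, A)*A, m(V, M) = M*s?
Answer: 2788/3 ≈ 929.33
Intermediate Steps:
s = ⅓ ≈ 0.33333
m(V, M) = M/3 (m(V, M) = M*(⅓) = M/3)
g(A) = -28 + 4*A²/3 (g(A) = -28 + 4*((A/3)*A) = -28 + 4*(A²/3) = -28 + 4*A²/3)
(g(-8) - 80)*(-41) = ((-28 + (4/3)*(-8)²) - 80)*(-41) = ((-28 + (4/3)*64) - 80)*(-41) = ((-28 + 256/3) - 80)*(-41) = (172/3 - 80)*(-41) = -68/3*(-41) = 2788/3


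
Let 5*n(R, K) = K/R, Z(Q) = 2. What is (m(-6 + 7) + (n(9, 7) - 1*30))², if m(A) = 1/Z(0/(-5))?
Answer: 6974881/8100 ≈ 861.10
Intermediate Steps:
n(R, K) = K/(5*R) (n(R, K) = (K/R)/5 = K/(5*R))
m(A) = ½ (m(A) = 1/2 = ½)
(m(-6 + 7) + (n(9, 7) - 1*30))² = (½ + ((⅕)*7/9 - 1*30))² = (½ + ((⅕)*7*(⅑) - 30))² = (½ + (7/45 - 30))² = (½ - 1343/45)² = (-2641/90)² = 6974881/8100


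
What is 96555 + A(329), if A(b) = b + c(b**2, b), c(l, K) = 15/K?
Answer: 31874851/329 ≈ 96884.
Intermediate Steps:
A(b) = b + 15/b
96555 + A(329) = 96555 + (329 + 15/329) = 96555 + 108256/329 = 31874851/329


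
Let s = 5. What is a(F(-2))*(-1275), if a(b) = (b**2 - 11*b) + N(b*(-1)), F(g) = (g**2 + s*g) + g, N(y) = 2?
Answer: -196350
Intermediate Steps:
F(g) = g**2 + 6*g (F(g) = (g**2 + 5*g) + g = g**2 + 6*g)
a(b) = 2 + b**2 - 11*b (a(b) = (b**2 - 11*b) + 2 = 2 + b**2 - 11*b)
a(F(-2))*(-1275) = (2 + (-2*(6 - 2))**2 - (-22)*(6 - 2))*(-1275) = (2 + (-2*4)**2 - (-22)*4)*(-1275) = (2 + (-8)**2 - 11*(-8))*(-1275) = (2 + 64 + 88)*(-1275) = 154*(-1275) = -196350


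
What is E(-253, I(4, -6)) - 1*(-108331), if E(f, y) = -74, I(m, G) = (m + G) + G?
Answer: 108257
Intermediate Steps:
I(m, G) = m + 2*G (I(m, G) = (G + m) + G = m + 2*G)
E(-253, I(4, -6)) - 1*(-108331) = -74 - 1*(-108331) = -74 + 108331 = 108257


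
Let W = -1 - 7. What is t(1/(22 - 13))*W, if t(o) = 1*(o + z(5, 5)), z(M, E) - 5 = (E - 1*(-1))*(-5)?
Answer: 1792/9 ≈ 199.11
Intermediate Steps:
z(M, E) = -5*E (z(M, E) = 5 + (E - 1*(-1))*(-5) = 5 + (E + 1)*(-5) = 5 + (1 + E)*(-5) = 5 + (-5 - 5*E) = -5*E)
t(o) = -25 + o (t(o) = 1*(o - 5*5) = 1*(o - 25) = 1*(-25 + o) = -25 + o)
W = -8
t(1/(22 - 13))*W = (-25 + 1/(22 - 13))*(-8) = (-25 + 1/9)*(-8) = -224/9*(-8) = 1792/9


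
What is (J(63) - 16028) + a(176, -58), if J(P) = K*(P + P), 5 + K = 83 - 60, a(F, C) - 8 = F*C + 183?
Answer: -23777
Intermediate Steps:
a(F, C) = 191 + C*F (a(F, C) = 8 + (F*C + 183) = 8 + (C*F + 183) = 8 + (183 + C*F) = 191 + C*F)
K = 18 (K = -5 + (83 - 60) = -5 + 23 = 18)
J(P) = 36*P (J(P) = 18*(P + P) = 18*(2*P) = 36*P)
(J(63) - 16028) + a(176, -58) = (36*63 - 16028) + (191 - 58*176) = (2268 - 16028) + (191 - 10208) = -13760 - 10017 = -23777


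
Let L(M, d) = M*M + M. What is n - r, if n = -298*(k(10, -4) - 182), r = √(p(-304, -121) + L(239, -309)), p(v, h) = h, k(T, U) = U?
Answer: 55428 - √57239 ≈ 55189.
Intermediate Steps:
L(M, d) = M + M² (L(M, d) = M² + M = M + M²)
r = √57239 (r = √(-121 + 239*(1 + 239)) = √(-121 + 239*240) = √(-121 + 57360) = √57239 ≈ 239.25)
n = 55428 (n = -298*(-4 - 182) = -298*(-186) = 55428)
n - r = 55428 - √57239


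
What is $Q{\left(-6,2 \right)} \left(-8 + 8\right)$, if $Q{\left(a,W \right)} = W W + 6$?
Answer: $0$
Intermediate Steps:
$Q{\left(a,W \right)} = 6 + W^{2}$ ($Q{\left(a,W \right)} = W^{2} + 6 = 6 + W^{2}$)
$Q{\left(-6,2 \right)} \left(-8 + 8\right) = \left(6 + 2^{2}\right) \left(-8 + 8\right) = \left(6 + 4\right) 0 = 10 \cdot 0 = 0$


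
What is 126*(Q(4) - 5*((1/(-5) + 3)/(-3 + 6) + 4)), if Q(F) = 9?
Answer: -1974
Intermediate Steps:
126*(Q(4) - 5*((1/(-5) + 3)/(-3 + 6) + 4)) = 126*(9 - 5*((1/(-5) + 3)/(-3 + 6) + 4)) = 126*(9 - 5*((1*(-⅕) + 3)/3 + 4)) = 126*(9 - 5*((-⅕ + 3)*(⅓) + 4)) = 126*(9 - 5*((14/5)*(⅓) + 4)) = 126*(9 - 5*(14/15 + 4)) = 126*(9 - 5*74/15) = 126*(9 - 74/3) = 126*(-47/3) = -1974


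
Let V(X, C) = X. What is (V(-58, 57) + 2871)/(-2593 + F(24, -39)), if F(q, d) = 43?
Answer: -2813/2550 ≈ -1.1031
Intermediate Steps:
(V(-58, 57) + 2871)/(-2593 + F(24, -39)) = (-58 + 2871)/(-2593 + 43) = 2813/(-2550) = 2813*(-1/2550) = -2813/2550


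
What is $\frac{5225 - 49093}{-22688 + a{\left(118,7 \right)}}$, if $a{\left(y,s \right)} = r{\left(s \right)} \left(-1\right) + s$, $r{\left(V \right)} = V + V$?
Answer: $\frac{43868}{22695} \approx 1.9329$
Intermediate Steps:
$r{\left(V \right)} = 2 V$
$a{\left(y,s \right)} = - s$ ($a{\left(y,s \right)} = 2 s \left(-1\right) + s = - 2 s + s = - s$)
$\frac{5225 - 49093}{-22688 + a{\left(118,7 \right)}} = \frac{5225 - 49093}{-22688 - 7} = - \frac{43868}{-22688 - 7} = - \frac{43868}{-22695} = \left(-43868\right) \left(- \frac{1}{22695}\right) = \frac{43868}{22695}$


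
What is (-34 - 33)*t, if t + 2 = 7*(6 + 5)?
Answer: -5025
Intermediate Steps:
t = 75 (t = -2 + 7*(6 + 5) = -2 + 7*11 = -2 + 77 = 75)
(-34 - 33)*t = (-34 - 33)*75 = -67*75 = -5025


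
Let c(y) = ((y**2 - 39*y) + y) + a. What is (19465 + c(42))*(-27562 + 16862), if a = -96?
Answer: -209045900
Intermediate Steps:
c(y) = -96 + y**2 - 38*y (c(y) = ((y**2 - 39*y) + y) - 96 = (y**2 - 38*y) - 96 = -96 + y**2 - 38*y)
(19465 + c(42))*(-27562 + 16862) = (19465 + (-96 + 42**2 - 38*42))*(-27562 + 16862) = (19465 + (-96 + 1764 - 1596))*(-10700) = (19465 + 72)*(-10700) = 19537*(-10700) = -209045900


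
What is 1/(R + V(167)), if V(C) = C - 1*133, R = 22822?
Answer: 1/22856 ≈ 4.3752e-5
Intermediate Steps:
V(C) = -133 + C (V(C) = C - 133 = -133 + C)
1/(R + V(167)) = 1/(22822 + (-133 + 167)) = 1/(22822 + 34) = 1/22856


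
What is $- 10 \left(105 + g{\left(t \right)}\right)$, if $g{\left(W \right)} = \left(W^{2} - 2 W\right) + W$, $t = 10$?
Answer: $-1950$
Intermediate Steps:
$g{\left(W \right)} = W^{2} - W$
$- 10 \left(105 + g{\left(t \right)}\right) = - 10 \left(105 + 10 \left(-1 + 10\right)\right) = - 10 \left(105 + 10 \cdot 9\right) = - 10 \left(105 + 90\right) = \left(-10\right) 195 = -1950$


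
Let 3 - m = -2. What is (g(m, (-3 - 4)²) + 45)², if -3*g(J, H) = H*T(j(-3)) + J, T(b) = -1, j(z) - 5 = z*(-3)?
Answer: 32041/9 ≈ 3560.1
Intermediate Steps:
j(z) = 5 - 3*z (j(z) = 5 + z*(-3) = 5 - 3*z)
m = 5 (m = 3 - 1*(-2) = 3 + 2 = 5)
g(J, H) = -J/3 + H/3 (g(J, H) = -(H*(-1) + J)/3 = -(-H + J)/3 = -(J - H)/3 = -J/3 + H/3)
(g(m, (-3 - 4)²) + 45)² = ((-⅓*5 + (-3 - 4)²/3) + 45)² = ((-5/3 + (⅓)*(-7)²) + 45)² = ((-5/3 + (⅓)*49) + 45)² = ((-5/3 + 49/3) + 45)² = (44/3 + 45)² = (179/3)² = 32041/9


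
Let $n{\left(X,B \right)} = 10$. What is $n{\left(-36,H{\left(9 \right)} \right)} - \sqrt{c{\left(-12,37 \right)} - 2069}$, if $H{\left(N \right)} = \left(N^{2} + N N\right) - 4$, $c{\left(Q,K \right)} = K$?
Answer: $10 - 4 i \sqrt{127} \approx 10.0 - 45.078 i$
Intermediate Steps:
$H{\left(N \right)} = -4 + 2 N^{2}$ ($H{\left(N \right)} = \left(N^{2} + N^{2}\right) - 4 = 2 N^{2} - 4 = -4 + 2 N^{2}$)
$n{\left(-36,H{\left(9 \right)} \right)} - \sqrt{c{\left(-12,37 \right)} - 2069} = 10 - \sqrt{37 - 2069} = 10 - \sqrt{-2032} = 10 - 4 i \sqrt{127}$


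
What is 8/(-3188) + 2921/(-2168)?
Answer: -2332373/1727896 ≈ -1.3498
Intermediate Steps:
8/(-3188) + 2921/(-2168) = 8*(-1/3188) + 2921*(-1/2168) = -2/797 - 2921/2168 = -2332373/1727896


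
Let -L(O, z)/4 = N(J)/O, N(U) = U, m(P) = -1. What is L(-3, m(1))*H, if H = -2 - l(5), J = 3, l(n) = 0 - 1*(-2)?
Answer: -16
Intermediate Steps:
l(n) = 2 (l(n) = 0 + 2 = 2)
H = -4 (H = -2 - 1*2 = -2 - 2 = -4)
L(O, z) = -12/O
L(-3, m(1))*H = -12/(-3)*(-4) = -12*(-⅓)*(-4) = 4*(-4) = -16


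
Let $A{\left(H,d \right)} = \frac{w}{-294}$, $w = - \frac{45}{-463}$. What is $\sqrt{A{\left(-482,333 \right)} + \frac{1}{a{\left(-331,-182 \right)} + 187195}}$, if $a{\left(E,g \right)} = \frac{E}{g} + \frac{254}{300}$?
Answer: $\frac{38 i \sqrt{965486353795608885}}{2070389798953} \approx 0.018035 i$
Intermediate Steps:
$w = \frac{45}{463}$ ($w = \left(-45\right) \left(- \frac{1}{463}\right) = \frac{45}{463} \approx 0.097192$)
$a{\left(E,g \right)} = \frac{127}{150} + \frac{E}{g}$ ($a{\left(E,g \right)} = \frac{E}{g} + 254 \cdot \frac{1}{300} = \frac{E}{g} + \frac{127}{150} = \frac{127}{150} + \frac{E}{g}$)
$A{\left(H,d \right)} = - \frac{15}{45374}$ ($A{\left(H,d \right)} = \frac{45}{463 \left(-294\right)} = \frac{45}{463} \left(- \frac{1}{294}\right) = - \frac{15}{45374}$)
$\sqrt{A{\left(-482,333 \right)} + \frac{1}{a{\left(-331,-182 \right)} + 187195}} = \sqrt{- \frac{15}{45374} + \frac{1}{\left(\frac{127}{150} - \frac{331}{-182}\right) + 187195}} = \sqrt{- \frac{15}{45374} + \frac{1}{\left(\frac{127}{150} - - \frac{331}{182}\right) + 187195}} = \sqrt{- \frac{15}{45374} + \frac{1}{\left(\frac{127}{150} + \frac{331}{182}\right) + 187195}} = \sqrt{- \frac{15}{45374} + \frac{1}{\frac{18191}{6825} + 187195}} = \sqrt{- \frac{15}{45374} + \frac{1}{\frac{1277624066}{6825}}} = \sqrt{- \frac{15}{45374} + \frac{6825}{1277624066}} = \sqrt{- \frac{4713670860}{14492728592671}} = \frac{38 i \sqrt{965486353795608885}}{2070389798953}$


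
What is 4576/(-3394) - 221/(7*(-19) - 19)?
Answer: 27261/257944 ≈ 0.10569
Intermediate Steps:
4576/(-3394) - 221/(7*(-19) - 19) = 4576*(-1/3394) - 221/(-133 - 19) = -2288/1697 - 221/(-152) = -2288/1697 - 221*(-1/152) = -2288/1697 + 221/152 = 27261/257944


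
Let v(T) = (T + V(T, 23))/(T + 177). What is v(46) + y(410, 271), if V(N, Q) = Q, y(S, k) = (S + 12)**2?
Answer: 39712801/223 ≈ 1.7808e+5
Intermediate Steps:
y(S, k) = (12 + S)**2
v(T) = (23 + T)/(177 + T) (v(T) = (T + 23)/(T + 177) = (23 + T)/(177 + T))
v(46) + y(410, 271) = (23 + 46)/(177 + 46) + (12 + 410)**2 = 69/223 + 422**2 = (1/223)*69 + 178084 = 69/223 + 178084 = 39712801/223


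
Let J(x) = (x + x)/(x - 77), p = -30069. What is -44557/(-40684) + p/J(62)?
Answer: 1147214563/315301 ≈ 3638.5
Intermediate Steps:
J(x) = 2*x/(-77 + x) (J(x) = (2*x)/(-77 + x) = 2*x/(-77 + x))
-44557/(-40684) + p/J(62) = -44557/(-40684) - 30069/(2*62/(-77 + 62)) = -44557*(-1/40684) - 30069/(2*62/(-15)) = 44557/40684 - 30069/(2*62*(-1/15)) = 44557/40684 - 30069/(-124/15) = 44557/40684 - 30069*(-15/124) = 44557/40684 + 451035/124 = 1147214563/315301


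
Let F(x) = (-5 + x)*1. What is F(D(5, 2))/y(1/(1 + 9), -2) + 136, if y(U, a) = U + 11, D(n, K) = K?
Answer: 5022/37 ≈ 135.73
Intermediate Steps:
F(x) = -5 + x
y(U, a) = 11 + U
F(D(5, 2))/y(1/(1 + 9), -2) + 136 = (-5 + 2)/(11 + 1/(1 + 9)) + 136 = -3/(11 + 1/10) + 136 = -3/(111/10) + 136 = (10/111)*(-3) + 136 = -10/37 + 136 = 5022/37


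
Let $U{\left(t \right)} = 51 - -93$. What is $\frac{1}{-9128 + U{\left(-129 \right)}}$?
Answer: $- \frac{1}{8984} \approx -0.00011131$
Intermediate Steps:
$U{\left(t \right)} = 144$ ($U{\left(t \right)} = 51 + 93 = 144$)
$\frac{1}{-9128 + U{\left(-129 \right)}} = \frac{1}{-9128 + 144} = \frac{1}{-8984} = - \frac{1}{8984}$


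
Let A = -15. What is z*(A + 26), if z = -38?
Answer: -418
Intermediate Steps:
z*(A + 26) = -38*(-15 + 26) = -38*11 = -418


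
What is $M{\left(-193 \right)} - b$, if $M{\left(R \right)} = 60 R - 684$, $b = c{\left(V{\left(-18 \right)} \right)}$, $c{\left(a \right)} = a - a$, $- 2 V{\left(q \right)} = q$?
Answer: $-12264$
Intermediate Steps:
$V{\left(q \right)} = - \frac{q}{2}$
$c{\left(a \right)} = 0$
$b = 0$
$M{\left(R \right)} = -684 + 60 R$
$M{\left(-193 \right)} - b = \left(-684 + 60 \left(-193\right)\right) - 0 = \left(-684 - 11580\right) + 0 = -12264 + 0 = -12264$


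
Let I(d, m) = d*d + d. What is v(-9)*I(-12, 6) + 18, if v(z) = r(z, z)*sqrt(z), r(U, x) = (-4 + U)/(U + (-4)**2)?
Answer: 18 - 5148*I/7 ≈ 18.0 - 735.43*I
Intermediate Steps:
r(U, x) = (-4 + U)/(16 + U) (r(U, x) = (-4 + U)/(U + 16) = (-4 + U)/(16 + U))
v(z) = sqrt(z)*(-4 + z)/(16 + z) (v(z) = ((-4 + z)/(16 + z))*sqrt(z) = sqrt(z)*(-4 + z)/(16 + z))
I(d, m) = d + d**2 (I(d, m) = d**2 + d = d + d**2)
v(-9)*I(-12, 6) + 18 = (sqrt(-9)*(-4 - 9)/(16 - 9))*(-12*(1 - 12)) + 18 = ((3*I)*(-13)/7)*(-12*(-11)) + 18 = ((3*I)*(1/7)*(-13))*132 + 18 = -39*I/7*132 + 18 = -5148*I/7 + 18 = 18 - 5148*I/7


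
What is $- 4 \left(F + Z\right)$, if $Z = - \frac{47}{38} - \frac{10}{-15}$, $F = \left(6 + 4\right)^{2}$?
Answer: $- \frac{22670}{57} \approx -397.72$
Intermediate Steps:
$F = 100$ ($F = 10^{2} = 100$)
$Z = - \frac{65}{114}$ ($Z = \left(-47\right) \frac{1}{38} - - \frac{2}{3} = - \frac{47}{38} + \frac{2}{3} = - \frac{65}{114} \approx -0.57018$)
$- 4 \left(F + Z\right) = - 4 \left(100 - \frac{65}{114}\right) = \left(-4\right) \frac{11335}{114} = - \frac{22670}{57}$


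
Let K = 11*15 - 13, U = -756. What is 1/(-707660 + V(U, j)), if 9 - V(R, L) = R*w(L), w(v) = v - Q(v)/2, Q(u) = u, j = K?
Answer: -1/650195 ≈ -1.5380e-6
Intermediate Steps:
K = 152 (K = 165 - 13 = 152)
j = 152
w(v) = v/2 (w(v) = v - v/2 = v/2)
V(R, L) = 9 - L*R/2 (V(R, L) = 9 - R*L/2 = 9 - L*R/2)
1/(-707660 + V(U, j)) = 1/(-707660 + (9 - ½*152*(-756))) = 1/(-707660 + (9 + 57456)) = 1/(-707660 + 57465) = 1/(-650195) = -1/650195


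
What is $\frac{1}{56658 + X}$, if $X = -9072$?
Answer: $\frac{1}{47586} \approx 2.1015 \cdot 10^{-5}$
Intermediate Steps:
$\frac{1}{56658 + X} = \frac{1}{56658 - 9072} = \frac{1}{47586}$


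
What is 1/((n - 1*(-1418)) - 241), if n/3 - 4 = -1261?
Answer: -1/2594 ≈ -0.00038551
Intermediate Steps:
n = -3771 (n = 12 + 3*(-1261) = 12 - 3783 = -3771)
1/((n - 1*(-1418)) - 241) = 1/((-3771 - 1*(-1418)) - 241) = 1/((-3771 + 1418) - 241) = 1/(-2353 - 241) = 1/(-2594) = -1/2594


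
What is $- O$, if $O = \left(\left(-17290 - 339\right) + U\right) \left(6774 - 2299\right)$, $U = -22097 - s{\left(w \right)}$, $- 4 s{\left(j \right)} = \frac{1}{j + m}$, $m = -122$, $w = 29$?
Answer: $\frac{66131876675}{372} \approx 1.7777 \cdot 10^{8}$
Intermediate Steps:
$s{\left(j \right)} = - \frac{1}{4 \left(-122 + j\right)}$ ($s{\left(j \right)} = - \frac{1}{4 \left(j - 122\right)} = - \frac{1}{4 \left(-122 + j\right)}$)
$U = - \frac{8220085}{372}$ ($U = -22097 - - \frac{1}{-488 + 4 \cdot 29} = -22097 - - \frac{1}{-488 + 116} = -22097 - - \frac{1}{-372} = -22097 - \left(-1\right) \left(- \frac{1}{372}\right) = -22097 - \frac{1}{372} = - \frac{8220085}{372} \approx -22097.0$)
$O = - \frac{66131876675}{372}$ ($O = \left(\left(-17290 - 339\right) - \frac{8220085}{372}\right) \left(6774 - 2299\right) = \left(-17629 - \frac{8220085}{372}\right) 4475 = \left(- \frac{14778073}{372}\right) 4475 = - \frac{66131876675}{372} \approx -1.7777 \cdot 10^{8}$)
$- O = \left(-1\right) \left(- \frac{66131876675}{372}\right) = \frac{66131876675}{372}$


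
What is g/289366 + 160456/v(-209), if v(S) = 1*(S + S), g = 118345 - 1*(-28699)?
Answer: -1053841966/2748977 ≈ -383.36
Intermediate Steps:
g = 147044 (g = 118345 + 28699 = 147044)
v(S) = 2*S (v(S) = 1*(2*S) = 2*S)
g/289366 + 160456/v(-209) = 147044/289366 + 160456/((2*(-209))) = 147044*(1/289366) + 160456/(-418) = 73522/144683 + 160456*(-1/418) = 73522/144683 - 80228/209 = -1053841966/2748977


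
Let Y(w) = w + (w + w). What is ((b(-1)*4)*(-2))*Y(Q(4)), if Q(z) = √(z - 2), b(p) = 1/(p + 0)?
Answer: 24*√2 ≈ 33.941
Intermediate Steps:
b(p) = 1/p
Q(z) = √(-2 + z)
Y(w) = 3*w (Y(w) = w + 2*w = 3*w)
((b(-1)*4)*(-2))*Y(Q(4)) = ((4/(-1))*(-2))*(3*√(-2 + 4)) = (-1*4*(-2))*(3*√2) = (-4*(-2))*(3*√2) = 8*(3*√2) = 24*√2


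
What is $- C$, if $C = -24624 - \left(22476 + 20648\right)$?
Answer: $67748$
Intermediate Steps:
$C = -67748$ ($C = -24624 - 43124 = -67748$)
$- C = \left(-1\right) \left(-67748\right) = 67748$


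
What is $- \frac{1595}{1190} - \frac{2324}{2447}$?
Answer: $- \frac{1333705}{582386} \approx -2.2901$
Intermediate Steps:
$- \frac{1595}{1190} - \frac{2324}{2447} = \left(-1595\right) \frac{1}{1190} - \frac{2324}{2447} = - \frac{319}{238} - \frac{2324}{2447} = - \frac{1333705}{582386}$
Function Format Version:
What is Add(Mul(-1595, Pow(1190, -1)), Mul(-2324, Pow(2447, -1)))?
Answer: Rational(-1333705, 582386) ≈ -2.2901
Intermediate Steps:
Add(Mul(-1595, Pow(1190, -1)), Mul(-2324, Pow(2447, -1))) = Add(Mul(-1595, Rational(1, 1190)), Mul(-2324, Rational(1, 2447))) = Add(Rational(-319, 238), Rational(-2324, 2447)) = Rational(-1333705, 582386)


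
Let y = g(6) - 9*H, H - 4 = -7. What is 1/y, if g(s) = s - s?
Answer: 1/27 ≈ 0.037037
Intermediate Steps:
H = -3 (H = 4 - 7 = -3)
g(s) = 0
y = 27 (y = 0 - 9*(-3) = 0 + 27 = 27)
1/y = 1/27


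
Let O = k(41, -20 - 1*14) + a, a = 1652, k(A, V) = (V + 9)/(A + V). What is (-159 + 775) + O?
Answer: 15851/7 ≈ 2264.4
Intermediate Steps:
k(A, V) = (9 + V)/(A + V)
O = 11539/7 (O = (9 + (-20 - 1*14))/(41 + (-20 - 1*14)) + 1652 = (9 + (-20 - 14))/(41 + (-20 - 14)) + 1652 = (9 - 34)/(41 - 34) + 1652 = -25/7 + 1652 = 11539/7 ≈ 1648.4)
(-159 + 775) + O = (-159 + 775) + 11539/7 = 616 + 11539/7 = 15851/7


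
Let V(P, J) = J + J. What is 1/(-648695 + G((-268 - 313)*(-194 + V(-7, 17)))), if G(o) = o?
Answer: -1/555735 ≈ -1.7994e-6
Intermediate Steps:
V(P, J) = 2*J
1/(-648695 + G((-268 - 313)*(-194 + V(-7, 17)))) = 1/(-648695 + (-268 - 313)*(-194 + 2*17)) = 1/(-648695 - 581*(-194 + 34)) = 1/(-648695 - 581*(-160)) = 1/(-648695 + 92960) = 1/(-555735) = -1/555735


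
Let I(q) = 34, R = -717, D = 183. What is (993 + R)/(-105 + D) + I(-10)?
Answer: 488/13 ≈ 37.538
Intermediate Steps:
(993 + R)/(-105 + D) + I(-10) = (993 - 717)/(-105 + 183) + 34 = 276/78 + 34 = 276*(1/78) + 34 = 46/13 + 34 = 488/13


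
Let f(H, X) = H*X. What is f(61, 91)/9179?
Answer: 5551/9179 ≈ 0.60475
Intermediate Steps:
f(61, 91)/9179 = (61*91)/9179 = 5551*(1/9179) = 5551/9179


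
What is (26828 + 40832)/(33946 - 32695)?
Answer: 67660/1251 ≈ 54.085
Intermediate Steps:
(26828 + 40832)/(33946 - 32695) = 67660/1251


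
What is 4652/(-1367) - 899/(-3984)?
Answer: -17304635/5446128 ≈ -3.1774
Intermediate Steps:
4652/(-1367) - 899/(-3984) = 4652*(-1/1367) - 899*(-1/3984) = -4652/1367 + 899/3984 = -17304635/5446128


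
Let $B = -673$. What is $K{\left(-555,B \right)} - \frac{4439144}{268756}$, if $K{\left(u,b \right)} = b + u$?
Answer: $- \frac{83617878}{67189} \approx -1244.5$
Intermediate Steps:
$K{\left(-555,B \right)} - \frac{4439144}{268756} = \left(-673 - 555\right) - \frac{4439144}{268756} = -1228 - 4439144 \cdot \frac{1}{268756} = -1228 - \frac{1109786}{67189} = - \frac{83617878}{67189}$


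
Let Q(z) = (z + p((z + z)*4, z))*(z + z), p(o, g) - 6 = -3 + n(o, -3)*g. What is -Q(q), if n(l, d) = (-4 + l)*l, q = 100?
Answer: -12736020600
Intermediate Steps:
n(l, d) = l*(-4 + l)
p(o, g) = 3 + g*o*(-4 + o) (p(o, g) = 6 + (-3 + (o*(-4 + o))*g) = 6 + (-3 + g*o*(-4 + o)) = 3 + g*o*(-4 + o))
Q(z) = 2*z*(3 + z + 8*z²*(-4 + 8*z)) (Q(z) = (z + (3 + z*((z + z)*4)*(-4 + (z + z)*4)))*(z + z) = (z + (3 + z*((2*z)*4)*(-4 + (2*z)*4)))*(2*z) = (z + (3 + z*(8*z)*(-4 + 8*z)))*(2*z) = (z + (3 + 8*z²*(-4 + 8*z)))*(2*z) = (3 + z + 8*z²*(-4 + 8*z))*(2*z) = 2*z*(3 + z + 8*z²*(-4 + 8*z)))
-Q(q) = -2*100*(3 + 100 + 100²*(-32 + 64*100)) = -2*100*(3 + 100 + 10000*(-32 + 6400)) = -2*100*(3 + 100 + 10000*6368) = -2*100*(3 + 100 + 63680000) = -2*100*63680103 = -1*12736020600 = -12736020600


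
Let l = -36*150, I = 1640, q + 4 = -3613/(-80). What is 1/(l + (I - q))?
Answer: -80/304093 ≈ -0.00026308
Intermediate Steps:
q = 3293/80 (q = -4 - 3613/(-80) = -4 - 3613*(-1/80) = -4 + 3613/80 = 3293/80 ≈ 41.162)
l = -5400
1/(l + (I - q)) = 1/(-5400 + (1640 - 1*3293/80)) = 1/(-5400 + (1640 - 3293/80)) = 1/(-5400 + 127907/80) = 1/(-304093/80) = -80/304093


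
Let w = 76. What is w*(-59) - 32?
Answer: -4516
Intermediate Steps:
w*(-59) - 32 = 76*(-59) - 32 = -4484 - 32 = -4516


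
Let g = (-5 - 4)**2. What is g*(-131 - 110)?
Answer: -19521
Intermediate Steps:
g = 81 (g = (-9)**2 = 81)
g*(-131 - 110) = 81*(-131 - 110) = 81*(-241) = -19521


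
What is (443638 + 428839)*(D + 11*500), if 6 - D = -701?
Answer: 5415464739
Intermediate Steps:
D = 707 (D = 6 - 1*(-701) = 6 + 701 = 707)
(443638 + 428839)*(D + 11*500) = (443638 + 428839)*(707 + 11*500) = 872477*(707 + 5500) = 872477*6207 = 5415464739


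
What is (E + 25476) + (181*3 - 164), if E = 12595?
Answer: 38450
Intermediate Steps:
(E + 25476) + (181*3 - 164) = (12595 + 25476) + (181*3 - 164) = 38071 + (543 - 164) = 38071 + 379 = 38450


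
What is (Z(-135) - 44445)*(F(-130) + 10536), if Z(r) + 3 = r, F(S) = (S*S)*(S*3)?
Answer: 293376826512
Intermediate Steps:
F(S) = 3*S³ (F(S) = S²*(3*S) = 3*S³)
Z(r) = -3 + r
(Z(-135) - 44445)*(F(-130) + 10536) = ((-3 - 135) - 44445)*(3*(-130)³ + 10536) = (-138 - 44445)*(3*(-2197000) + 10536) = -44583*(-6591000 + 10536) = -44583*(-6580464) = 293376826512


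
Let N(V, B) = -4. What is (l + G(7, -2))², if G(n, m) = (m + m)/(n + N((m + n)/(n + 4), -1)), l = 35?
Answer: 10201/9 ≈ 1133.4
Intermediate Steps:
G(n, m) = 2*m/(-4 + n) (G(n, m) = (m + m)/(n - 4) = (2*m)/(-4 + n) = 2*m/(-4 + n))
(l + G(7, -2))² = (35 + 2*(-2)/(-4 + 7))² = (35 + 2*(-2)/3)² = (35 + 2*(-2)*(⅓))² = (35 - 4/3)² = (101/3)² = 10201/9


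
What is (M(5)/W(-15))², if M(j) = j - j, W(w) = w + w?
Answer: 0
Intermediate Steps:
W(w) = 2*w
M(j) = 0
(M(5)/W(-15))² = (0/((2*(-15))))² = (0/(-30))² = (0*(-1/30))² = 0² = 0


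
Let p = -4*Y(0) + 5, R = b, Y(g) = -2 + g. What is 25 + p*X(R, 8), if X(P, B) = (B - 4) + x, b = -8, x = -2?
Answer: 51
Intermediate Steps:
R = -8
X(P, B) = -6 + B (X(P, B) = (B - 4) - 2 = (-4 + B) - 2 = -6 + B)
p = 13 (p = -4*(-2 + 0) + 5 = -4*(-2) + 5 = 8 + 5 = 13)
25 + p*X(R, 8) = 25 + 13*(-6 + 8) = 25 + 13*2 = 25 + 26 = 51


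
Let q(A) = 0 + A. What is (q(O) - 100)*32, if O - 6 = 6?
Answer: -2816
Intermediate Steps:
O = 12 (O = 6 + 6 = 12)
q(A) = A
(q(O) - 100)*32 = (12 - 100)*32 = -88*32 = -2816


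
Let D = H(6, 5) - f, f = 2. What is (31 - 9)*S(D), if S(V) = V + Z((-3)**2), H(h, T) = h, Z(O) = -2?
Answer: 44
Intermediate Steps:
D = 4 (D = 6 - 1*2 = 6 - 2 = 4)
S(V) = -2 + V (S(V) = V - 2 = -2 + V)
(31 - 9)*S(D) = (31 - 9)*(-2 + 4) = 22*2 = 44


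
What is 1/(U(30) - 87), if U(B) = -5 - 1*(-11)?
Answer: -1/81 ≈ -0.012346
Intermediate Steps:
U(B) = 6 (U(B) = -5 + 11 = 6)
1/(U(30) - 87) = 1/(6 - 87) = 1/(-81) = -1/81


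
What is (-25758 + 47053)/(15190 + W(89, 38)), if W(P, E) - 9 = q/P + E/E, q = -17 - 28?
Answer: 379051/270551 ≈ 1.4010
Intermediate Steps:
q = -45
W(P, E) = 10 - 45/P (W(P, E) = 9 + (-45/P + E/E) = 9 + (-45/P + 1) = 9 + (1 - 45/P) = 10 - 45/P)
(-25758 + 47053)/(15190 + W(89, 38)) = (-25758 + 47053)/(15190 + (10 - 45/89)) = 21295/(15190 + (10 - 45*1/89)) = 21295/(15190 + (10 - 45/89)) = 21295/(15190 + 845/89) = 21295/(1352755/89) = 21295*(89/1352755) = 379051/270551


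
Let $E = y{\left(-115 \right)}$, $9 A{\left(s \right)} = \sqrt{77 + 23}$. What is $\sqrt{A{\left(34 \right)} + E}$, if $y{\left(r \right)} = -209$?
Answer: $\frac{i \sqrt{1871}}{3} \approx 14.418 i$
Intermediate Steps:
$A{\left(s \right)} = \frac{10}{9}$ ($A{\left(s \right)} = \frac{\sqrt{77 + 23}}{9} = \frac{\sqrt{100}}{9} = \frac{1}{9} \cdot 10 = \frac{10}{9}$)
$E = -209$
$\sqrt{A{\left(34 \right)} + E} = \sqrt{\frac{10}{9} - 209} = \sqrt{- \frac{1871}{9}} = \frac{i \sqrt{1871}}{3}$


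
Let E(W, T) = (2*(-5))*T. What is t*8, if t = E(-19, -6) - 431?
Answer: -2968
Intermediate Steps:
E(W, T) = -10*T
t = -371 (t = -10*(-6) - 431 = 60 - 431 = -371)
t*8 = -371*8 = -2968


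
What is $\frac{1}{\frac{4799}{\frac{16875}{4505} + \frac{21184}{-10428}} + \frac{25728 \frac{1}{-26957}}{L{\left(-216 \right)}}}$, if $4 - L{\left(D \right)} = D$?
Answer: $\frac{5970465877915}{16712835830798727} \approx 0.00035724$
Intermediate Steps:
$L{\left(D \right)} = 4 - D$
$\frac{1}{\frac{4799}{\frac{16875}{4505} + \frac{21184}{-10428}} + \frac{25728 \frac{1}{-26957}}{L{\left(-216 \right)}}} = \frac{1}{\frac{4799}{\frac{16875}{4505} + \frac{21184}{-10428}} + \frac{25728 \frac{1}{-26957}}{4 - -216}} = \frac{1}{\frac{4799}{16875 \cdot \frac{1}{4505} + 21184 \left(- \frac{1}{10428}\right)} + \frac{25728 \left(- \frac{1}{26957}\right)}{4 + 216}} = \frac{1}{\frac{4799}{\frac{3375}{901} - \frac{5296}{2607}} - \frac{25728}{26957 \cdot 220}} = \frac{1}{\frac{4799}{\frac{4026929}{2348907}} - \frac{6432}{1482635}} = \frac{1}{4799 \cdot \frac{2348907}{4026929} - \frac{6432}{1482635}} = \frac{1}{\frac{11272404693}{4026929} - \frac{6432}{1482635}} = \frac{1}{\frac{16712835830798727}{5970465877915}} = \frac{5970465877915}{16712835830798727}$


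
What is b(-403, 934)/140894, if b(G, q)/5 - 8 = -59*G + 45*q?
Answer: 329075/140894 ≈ 2.3356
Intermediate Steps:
b(G, q) = 40 - 295*G + 225*q (b(G, q) = 40 + 5*(-59*G + 45*q) = 40 + (-295*G + 225*q) = 40 - 295*G + 225*q)
b(-403, 934)/140894 = (40 - 295*(-403) + 225*934)/140894 = (40 + 118885 + 210150)*(1/140894) = 329075*(1/140894) = 329075/140894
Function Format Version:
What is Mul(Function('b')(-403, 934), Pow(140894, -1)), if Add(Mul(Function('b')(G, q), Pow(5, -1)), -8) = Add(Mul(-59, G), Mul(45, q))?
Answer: Rational(329075, 140894) ≈ 2.3356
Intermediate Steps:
Function('b')(G, q) = Add(40, Mul(-295, G), Mul(225, q)) (Function('b')(G, q) = Add(40, Mul(5, Add(Mul(-59, G), Mul(45, q)))) = Add(40, Add(Mul(-295, G), Mul(225, q))) = Add(40, Mul(-295, G), Mul(225, q)))
Mul(Function('b')(-403, 934), Pow(140894, -1)) = Mul(Add(40, Mul(-295, -403), Mul(225, 934)), Pow(140894, -1)) = Mul(Add(40, 118885, 210150), Rational(1, 140894)) = Mul(329075, Rational(1, 140894)) = Rational(329075, 140894)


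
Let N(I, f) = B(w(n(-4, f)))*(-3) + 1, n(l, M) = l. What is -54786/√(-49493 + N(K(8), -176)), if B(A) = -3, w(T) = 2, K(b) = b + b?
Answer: 54786*I*√49483/49483 ≈ 246.29*I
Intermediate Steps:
K(b) = 2*b
N(I, f) = 10 (N(I, f) = -3*(-3) + 1 = 9 + 1 = 10)
-54786/√(-49493 + N(K(8), -176)) = -54786/√(-49493 + 10) = -54786*(-I*√49483/49483) = -(-54786)*I*√49483/49483 = 54786*I*√49483/49483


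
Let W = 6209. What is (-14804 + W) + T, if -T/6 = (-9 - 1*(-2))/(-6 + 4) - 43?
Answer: -8358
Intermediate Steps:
T = 237 (T = -6*((-9 - 1*(-2))/(-6 + 4) - 43) = -6*((-9 + 2)/(-2) - 43) = -6*(-½*(-7) - 43) = -6*(7/2 - 43) = -6*(-79/2) = 237)
(-14804 + W) + T = (-14804 + 6209) + 237 = -8595 + 237 = -8358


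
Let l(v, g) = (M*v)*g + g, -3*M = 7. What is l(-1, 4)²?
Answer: 1600/9 ≈ 177.78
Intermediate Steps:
M = -7/3 (M = -⅓*7 = -7/3 ≈ -2.3333)
l(v, g) = g - 7*g*v/3 (l(v, g) = (-7*v/3)*g + g = -7*g*v/3 + g = g - 7*g*v/3)
l(-1, 4)² = ((⅓)*4*(3 - 7*(-1)))² = ((⅓)*4*(3 + 7))² = ((⅓)*4*10)² = (40/3)² = 1600/9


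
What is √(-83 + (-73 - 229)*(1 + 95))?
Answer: 5*I*√1163 ≈ 170.51*I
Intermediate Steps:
√(-83 + (-73 - 229)*(1 + 95)) = √(-83 - 302*96) = √(-83 - 28992) = √(-29075) = 5*I*√1163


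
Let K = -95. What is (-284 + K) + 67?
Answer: -312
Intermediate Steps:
(-284 + K) + 67 = (-284 - 95) + 67 = -379 + 67 = -312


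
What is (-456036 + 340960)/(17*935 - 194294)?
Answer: 8852/13723 ≈ 0.64505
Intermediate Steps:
(-456036 + 340960)/(17*935 - 194294) = -115076/(15895 - 194294) = -115076/(-178399) = -115076*(-1/178399) = 8852/13723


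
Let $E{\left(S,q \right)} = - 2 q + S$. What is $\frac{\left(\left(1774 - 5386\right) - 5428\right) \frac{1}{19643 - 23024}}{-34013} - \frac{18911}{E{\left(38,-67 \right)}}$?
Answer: $- \frac{447566957}{4070724} \approx -109.95$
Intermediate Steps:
$E{\left(S,q \right)} = S - 2 q$
$\frac{\left(\left(1774 - 5386\right) - 5428\right) \frac{1}{19643 - 23024}}{-34013} - \frac{18911}{E{\left(38,-67 \right)}} = \frac{\left(\left(1774 - 5386\right) - 5428\right) \frac{1}{19643 - 23024}}{-34013} - \frac{18911}{38 - -134} = \frac{-3612 - 5428}{-3381} \left(- \frac{1}{34013}\right) - \frac{18911}{38 + 134} = \left(-9040\right) \left(- \frac{1}{3381}\right) \left(- \frac{1}{34013}\right) - \frac{18911}{172} = \frac{9040}{3381} \left(- \frac{1}{34013}\right) - \frac{18911}{172} = - \frac{80}{1017681} - \frac{18911}{172} = - \frac{447566957}{4070724}$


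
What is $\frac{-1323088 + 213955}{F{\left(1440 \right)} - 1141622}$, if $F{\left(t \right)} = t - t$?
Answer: $\frac{1109133}{1141622} \approx 0.97154$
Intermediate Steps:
$F{\left(t \right)} = 0$
$\frac{-1323088 + 213955}{F{\left(1440 \right)} - 1141622} = \frac{-1323088 + 213955}{0 - 1141622} = - \frac{1109133}{-1141622} = \left(-1109133\right) \left(- \frac{1}{1141622}\right) = \frac{1109133}{1141622}$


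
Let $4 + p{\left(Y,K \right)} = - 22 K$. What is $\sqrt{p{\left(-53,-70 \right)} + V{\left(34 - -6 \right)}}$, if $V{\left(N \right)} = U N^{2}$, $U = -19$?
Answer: $8 i \sqrt{451} \approx 169.89 i$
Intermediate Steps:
$p{\left(Y,K \right)} = -4 - 22 K$
$V{\left(N \right)} = - 19 N^{2}$
$\sqrt{p{\left(-53,-70 \right)} + V{\left(34 - -6 \right)}} = \sqrt{\left(-4 - -1540\right) - 19 \left(34 - -6\right)^{2}} = \sqrt{\left(-4 + 1540\right) - 19 \left(34 + 6\right)^{2}} = \sqrt{1536 - 19 \cdot 40^{2}} = \sqrt{1536 - 30400} = \sqrt{-28864} = 8 i \sqrt{451}$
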